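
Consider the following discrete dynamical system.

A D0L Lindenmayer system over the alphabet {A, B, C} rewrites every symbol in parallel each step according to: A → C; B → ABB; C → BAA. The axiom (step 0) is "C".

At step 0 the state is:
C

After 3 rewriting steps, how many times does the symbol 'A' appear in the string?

6

t=0: C
t=1: BAA
t=2: ABBCC
t=3: CABBABBBAABAA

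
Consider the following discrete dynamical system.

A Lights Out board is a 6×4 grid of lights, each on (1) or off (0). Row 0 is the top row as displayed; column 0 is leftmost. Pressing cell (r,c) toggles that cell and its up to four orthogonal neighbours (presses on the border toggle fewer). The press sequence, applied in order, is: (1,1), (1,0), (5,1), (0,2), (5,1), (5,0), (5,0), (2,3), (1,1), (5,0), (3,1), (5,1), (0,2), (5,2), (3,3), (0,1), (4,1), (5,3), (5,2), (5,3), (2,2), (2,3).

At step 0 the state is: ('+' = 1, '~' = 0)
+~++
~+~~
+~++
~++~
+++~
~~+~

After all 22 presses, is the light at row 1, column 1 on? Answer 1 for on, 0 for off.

1

t=0: +~++
~+~~
+~++
~++~
+++~
~~+~
t=1: ++++
+~+~
++++
~++~
+++~
~~+~
t=2: ~+++
~++~
~+++
~++~
+++~
~~+~
t=3: ~+++
~++~
~+++
~++~
+~+~
++~~
t=4: ~~~~
~+~~
~+++
~++~
+~+~
++~~
t=5: ~~~~
~+~~
~+++
~++~
+++~
~~+~
t=6: ~~~~
~+~~
~+++
~++~
~++~
+++~
t=7: ~~~~
~+~~
~+++
~++~
+++~
~~+~
t=8: ~~~~
~+~+
~+~~
~+++
+++~
~~+~
t=9: ~+~~
+~++
~~~~
~+++
+++~
~~+~
t=10: ~+~~
+~++
~~~~
~+++
~++~
+++~
t=11: ~+~~
+~++
~+~~
+~~+
~~+~
+++~
t=12: ~+~~
+~++
~+~~
+~~+
~++~
~~~~
t=13: ~~++
+~~+
~+~~
+~~+
~++~
~~~~
t=14: ~~++
+~~+
~+~~
+~~+
~+~~
~+++
t=15: ~~++
+~~+
~+~+
+~+~
~+~+
~+++
t=16: ++~+
++~+
~+~+
+~+~
~+~+
~+++
t=17: ++~+
++~+
~+~+
+++~
+~++
~~++
t=18: ++~+
++~+
~+~+
+++~
+~+~
~~~~
t=19: ++~+
++~+
~+~+
+++~
+~~~
~+++
t=20: ++~+
++~+
~+~+
+++~
+~~+
~+~~
t=21: ++~+
++++
~~+~
++~~
+~~+
~+~~
t=22: ++~+
+++~
~~~+
++~+
+~~+
~+~~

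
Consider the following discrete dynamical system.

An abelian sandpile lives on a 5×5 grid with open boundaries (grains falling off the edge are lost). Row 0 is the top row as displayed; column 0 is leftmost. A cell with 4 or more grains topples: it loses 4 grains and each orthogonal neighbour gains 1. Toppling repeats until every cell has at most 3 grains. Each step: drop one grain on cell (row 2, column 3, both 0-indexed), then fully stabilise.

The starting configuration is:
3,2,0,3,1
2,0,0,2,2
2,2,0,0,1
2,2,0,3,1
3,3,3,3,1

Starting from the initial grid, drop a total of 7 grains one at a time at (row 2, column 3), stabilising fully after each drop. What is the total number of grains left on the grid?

0) 3,2,0,3,1
2,0,0,2,2
2,2,0,0,1
2,2,0,3,1
3,3,3,3,1
1) 3,2,0,3,1
2,0,0,2,2
2,2,0,1,1
2,2,0,3,1
3,3,3,3,1
2) 3,2,0,3,1
2,0,0,2,2
2,2,0,2,1
2,2,0,3,1
3,3,3,3,1
3) 3,2,0,3,1
2,0,0,2,2
2,2,0,3,1
2,2,0,3,1
3,3,3,3,1
4) 3,2,0,3,1
2,0,0,3,2
2,2,1,1,2
3,3,2,1,2
0,1,1,1,2
5) 3,2,0,3,1
2,0,0,3,2
2,2,1,2,2
3,3,2,1,2
0,1,1,1,2
6) 3,2,0,3,1
2,0,0,3,2
2,2,1,3,2
3,3,2,1,2
0,1,1,1,2
7) 3,2,1,0,2
2,0,1,1,3
2,2,2,1,3
3,3,2,2,2
0,1,1,1,2

42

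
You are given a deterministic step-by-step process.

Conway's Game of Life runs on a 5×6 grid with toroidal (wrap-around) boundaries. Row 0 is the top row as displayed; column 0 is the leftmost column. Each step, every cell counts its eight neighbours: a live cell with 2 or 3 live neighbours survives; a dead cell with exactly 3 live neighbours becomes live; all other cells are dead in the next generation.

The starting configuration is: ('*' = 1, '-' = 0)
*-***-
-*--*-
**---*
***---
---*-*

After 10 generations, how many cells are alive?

step 0: *-***-
-*--*-
**---*
***---
---*-*
step 1: ***---
----*-
-----*
--*-*-
-----*
step 2: **---*
**---*
---***
----**
*-**-*
step 3: ------
-**---
---*--
--*---
--**--
step 4: -*-*--
--*---
-*-*--
--*---
--**--
step 5: -*-*--
-*-*--
-*-*--
-*----
-*-*--
step 6: **-**-
**-**-
**----
**----
**----
step 7: ---**-
---**-
------
--*--*
------
step 8: ---**-
---**-
---**-
------
---**-
step 9: --*--*
--*--*
---**-
------
---**-
step 10: --*--*
--*--*
---**-
------
---**-

8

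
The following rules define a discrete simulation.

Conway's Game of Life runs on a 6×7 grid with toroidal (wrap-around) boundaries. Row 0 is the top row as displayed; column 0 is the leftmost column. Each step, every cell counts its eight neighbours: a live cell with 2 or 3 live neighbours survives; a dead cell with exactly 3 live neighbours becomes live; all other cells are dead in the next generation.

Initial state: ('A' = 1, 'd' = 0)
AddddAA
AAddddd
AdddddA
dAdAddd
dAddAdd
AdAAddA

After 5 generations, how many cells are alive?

0) AddddAA
AAddddd
AdddddA
dAdAddd
dAddAdd
AdAAddA
1) ddAddAd
dAdddAd
ddAdddA
dAAdddd
dAddAdd
ddAAAdd
2) dAAddAd
dAAddAA
AdAdddd
AAAAddd
dAddAdd
dAAdAAd
3) ddddddd
dddAdAA
ddddddd
AddAddd
ddddAAd
AdddAAd
4) ddddddd
ddddddd
ddddAdA
ddddAdd
dddAdAd
ddddAAA
5) dddddAd
ddddddd
dddddAd
dddAAdd
dddAddA
ddddAAA

9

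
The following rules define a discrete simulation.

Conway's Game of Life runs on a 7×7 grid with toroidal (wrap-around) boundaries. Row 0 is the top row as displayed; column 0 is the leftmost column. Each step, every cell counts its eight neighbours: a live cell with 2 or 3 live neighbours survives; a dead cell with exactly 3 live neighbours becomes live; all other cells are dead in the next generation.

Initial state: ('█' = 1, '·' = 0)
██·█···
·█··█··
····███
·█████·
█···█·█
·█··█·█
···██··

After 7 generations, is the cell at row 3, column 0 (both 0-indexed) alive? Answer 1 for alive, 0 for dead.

step 0: ██·█···
·█··█··
····███
·█████·
█···█·█
·█··█·█
···██··
step 1: ██·█···
·████·█
██····█
·██····
······█
····█·█
·█·███·
step 2: ······█
···████
·····██
·██···█
█····█·
█··██·█
·█·█·██
step 3: ··██···
█···█··
··██···
·█·····
··████·
·███···
··██···
step 4: ·██·█··
·█··█··
·███···
·█·····
····█··
·█·····
····█··
step 5: ·██·██·
█···█··
██·█···
·█·█···
·······
·······
·███···
step 6: █···██·
█···███
██·██··
██·····
·······
··█····
·█·██··
step 7: ██·····
·······
··███··
███····
·█·····
··██···
·█████·

1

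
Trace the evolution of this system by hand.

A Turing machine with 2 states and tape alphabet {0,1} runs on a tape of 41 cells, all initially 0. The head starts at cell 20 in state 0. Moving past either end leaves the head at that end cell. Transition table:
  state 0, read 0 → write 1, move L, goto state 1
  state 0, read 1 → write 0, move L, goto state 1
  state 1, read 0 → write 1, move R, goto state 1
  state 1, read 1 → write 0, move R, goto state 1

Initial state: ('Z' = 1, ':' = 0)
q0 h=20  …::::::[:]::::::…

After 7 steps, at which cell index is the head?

t=0: q0 h=20  …::::::[:]::::::…
t=1: q1 h=19  …::::::[:]Z:::::…
t=2: q1 h=20  …:::::Z[Z]::::::…
t=3: q1 h=21  …::::Z:[:]::::::…
t=4: q1 h=22  …:::Z:Z[:]::::::…
t=5: q1 h=23  …::Z:ZZ[:]::::::…
t=6: q1 h=24  …:Z:ZZZ[:]::::::…
t=7: q1 h=25  …Z:ZZZZ[:]::::::…

25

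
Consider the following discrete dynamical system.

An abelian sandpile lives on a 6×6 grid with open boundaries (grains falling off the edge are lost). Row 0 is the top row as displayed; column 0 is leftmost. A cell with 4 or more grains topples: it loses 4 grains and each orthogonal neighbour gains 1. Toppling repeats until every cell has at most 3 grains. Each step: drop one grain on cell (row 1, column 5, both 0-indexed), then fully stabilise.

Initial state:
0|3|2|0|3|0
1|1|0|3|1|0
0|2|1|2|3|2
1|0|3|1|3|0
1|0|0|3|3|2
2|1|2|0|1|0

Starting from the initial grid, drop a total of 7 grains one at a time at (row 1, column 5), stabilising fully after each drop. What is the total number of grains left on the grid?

53

step 0: 0|3|2|0|3|0
1|1|0|3|1|0
0|2|1|2|3|2
1|0|3|1|3|0
1|0|0|3|3|2
2|1|2|0|1|0
step 1: 0|3|2|0|3|0
1|1|0|3|1|1
0|2|1|2|3|2
1|0|3|1|3|0
1|0|0|3|3|2
2|1|2|0|1|0
step 2: 0|3|2|0|3|0
1|1|0|3|1|2
0|2|1|2|3|2
1|0|3|1|3|0
1|0|0|3|3|2
2|1|2|0|1|0
step 3: 0|3|2|0|3|0
1|1|0|3|1|3
0|2|1|2|3|2
1|0|3|1|3|0
1|0|0|3|3|2
2|1|2|0|1|0
step 4: 0|3|2|0|3|1
1|1|0|3|2|0
0|2|1|2|3|3
1|0|3|1|3|0
1|0|0|3|3|2
2|1|2|0|1|0
step 5: 0|3|2|0|3|1
1|1|0|3|2|1
0|2|1|2|3|3
1|0|3|1|3|0
1|0|0|3|3|2
2|1|2|0|1|0
step 6: 0|3|2|0|3|1
1|1|0|3|2|2
0|2|1|2|3|3
1|0|3|1|3|0
1|0|0|3|3|2
2|1|2|0|1|0
step 7: 0|3|2|0|3|1
1|1|0|3|2|3
0|2|1|2|3|3
1|0|3|1|3|0
1|0|0|3|3|2
2|1|2|0|1|0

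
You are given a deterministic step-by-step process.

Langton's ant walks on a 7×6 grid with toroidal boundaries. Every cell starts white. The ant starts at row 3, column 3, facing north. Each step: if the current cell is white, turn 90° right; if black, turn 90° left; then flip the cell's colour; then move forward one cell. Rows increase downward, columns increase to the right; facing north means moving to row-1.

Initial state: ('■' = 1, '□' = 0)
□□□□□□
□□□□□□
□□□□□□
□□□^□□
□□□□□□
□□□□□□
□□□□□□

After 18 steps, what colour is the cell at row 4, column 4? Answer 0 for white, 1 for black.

1

t=0: □□□□□□
□□□□□□
□□□□□□
□□□^□□
□□□□□□
□□□□□□
□□□□□□
t=1: □□□□□□
□□□□□□
□□□□□□
□□□■>□
□□□□□□
□□□□□□
□□□□□□
t=2: □□□□□□
□□□□□□
□□□□□□
□□□■■□
□□□□v□
□□□□□□
□□□□□□
t=3: □□□□□□
□□□□□□
□□□□□□
□□□■■□
□□□<■□
□□□□□□
□□□□□□
t=4: □□□□□□
□□□□□□
□□□□□□
□□□^■□
□□□■■□
□□□□□□
□□□□□□
t=5: □□□□□□
□□□□□□
□□□□□□
□□<□■□
□□□■■□
□□□□□□
□□□□□□
t=6: □□□□□□
□□□□□□
□□^□□□
□□■□■□
□□□■■□
□□□□□□
□□□□□□
t=7: □□□□□□
□□□□□□
□□■>□□
□□■□■□
□□□■■□
□□□□□□
□□□□□□
t=8: □□□□□□
□□□□□□
□□■■□□
□□■v■□
□□□■■□
□□□□□□
□□□□□□
t=9: □□□□□□
□□□□□□
□□■■□□
□□<■■□
□□□■■□
□□□□□□
□□□□□□
t=10: □□□□□□
□□□□□□
□□■■□□
□□□■■□
□□v■■□
□□□□□□
□□□□□□
t=11: □□□□□□
□□□□□□
□□■■□□
□□□■■□
□<■■■□
□□□□□□
□□□□□□
t=12: □□□□□□
□□□□□□
□□■■□□
□^□■■□
□■■■■□
□□□□□□
□□□□□□
t=13: □□□□□□
□□□□□□
□□■■□□
□■>■■□
□■■■■□
□□□□□□
□□□□□□
t=14: □□□□□□
□□□□□□
□□■■□□
□■■■■□
□■v■■□
□□□□□□
□□□□□□
t=15: □□□□□□
□□□□□□
□□■■□□
□■■■■□
□■□>■□
□□□□□□
□□□□□□
t=16: □□□□□□
□□□□□□
□□■■□□
□■■^■□
□■□□■□
□□□□□□
□□□□□□
t=17: □□□□□□
□□□□□□
□□■■□□
□■<□■□
□■□□■□
□□□□□□
□□□□□□
t=18: □□□□□□
□□□□□□
□□■■□□
□■□□■□
□■v□■□
□□□□□□
□□□□□□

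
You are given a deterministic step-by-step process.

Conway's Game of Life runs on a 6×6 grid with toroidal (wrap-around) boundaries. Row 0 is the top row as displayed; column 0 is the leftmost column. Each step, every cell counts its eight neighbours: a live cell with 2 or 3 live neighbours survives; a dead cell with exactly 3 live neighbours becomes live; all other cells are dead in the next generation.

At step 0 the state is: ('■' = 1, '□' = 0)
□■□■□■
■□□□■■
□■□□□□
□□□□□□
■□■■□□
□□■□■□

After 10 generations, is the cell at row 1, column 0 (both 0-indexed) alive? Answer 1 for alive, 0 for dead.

1

t=0: □■□■□■
■□□□■■
□■□□□□
□□□□□□
■□■■□□
□□■□■□
t=1: □■■■□□
□■■□■■
■□□□□■
□■■□□□
□■■■□□
■□□□■■
t=2: □□□□□□
□□□□■■
□□□■■■
□□□■□□
□□□■■■
■□□□■■
t=3: ■□□□□□
□□□■□■
□□□■□■
□□■□□□
■□□■□□
■□□■□□
t=4: ■□□□■■
■□□□□■
□□■■□□
□□■■■□
□■■■□□
■■□□□■
t=5: □□□□■□
■■□■□□
□■■□□■
□□□□■□
□□□□□■
□□□■□□
t=6: □□■■■□
■■□■■■
□■■■■■
■□□□■■
□□□□■□
□□□□■□
t=7: ■■■□□□
□□□□□□
□□□□□□
■■■□□□
□□□■■□
□□□□■■
t=8: ■■□□□■
□■□□□□
□■□□□□
□■■■□□
■■■■■□
■■■□■■
t=9: □□□□■□
□■■□□□
■■□□□□
□□□□■□
□□□□□□
□□□□□□
t=10: □□□□□□
■■■□□□
■■■□□□
□□□□□□
□□□□□□
□□□□□□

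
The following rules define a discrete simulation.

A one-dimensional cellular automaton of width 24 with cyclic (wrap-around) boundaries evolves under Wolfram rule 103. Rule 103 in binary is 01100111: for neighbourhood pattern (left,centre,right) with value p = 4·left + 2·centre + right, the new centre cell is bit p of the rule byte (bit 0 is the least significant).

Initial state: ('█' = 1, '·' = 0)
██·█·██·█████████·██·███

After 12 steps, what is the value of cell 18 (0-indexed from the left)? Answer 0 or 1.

gen 0: ██·█·██·█████████·██·███
gen 1: ·████·██········██·██···
gen 2: █···██·█·███████·██·█·██
gen 3: █·██·████······██·████··
gen 4: ██·██···█·█████·██···█·█
gen 5: ·██·█·████····██·█·████·
gen 6: █·████···█·███·████···█·
gen 7: ██···█·████··██···█·████
gen 8: ·█·████···█·█·█·████····
gen 9: ███···█·████████···█·███
gen 10: ··█·████·······█·████···
gen 11: ████···█·████████···█·██
gen 12: ···█·████·······█·████··

1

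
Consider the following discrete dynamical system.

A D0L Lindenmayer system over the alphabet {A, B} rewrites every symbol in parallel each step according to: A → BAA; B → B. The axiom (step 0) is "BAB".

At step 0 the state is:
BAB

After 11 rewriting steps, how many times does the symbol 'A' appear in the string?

[0] BAB
[1] BBAAB
[2] BBBAABAAB
[3] BBBBAABAABBAABAAB
[4] BBBBBAABAABBAABAABBBAABAABBAABAAB
[5] BBBBBBAABAABBAABAABBBAABAABBAABAABBBBAABAABBAABAABBBAABAABBAABAAB
[6] BBBBBBBAABAABBAABAABBBAABAABBAABAABBBBAABAABBAABAABBBAABAA…ABAABBAABAABBBAABAABBAABAABBBBAABAABBAABAABBBAABAABBAABAAB  (len 129)
[7] BBBBBBBBAABAABBAABAABBBAABAABBAABAABBBBAABAABBAABAABBBAABA…ABAABBAABAABBBAABAABBAABAABBBBAABAABBAABAABBBAABAABBAABAAB  (len 257)
[8] BBBBBBBBBAABAABBAABAABBBAABAABBAABAABBBBAABAABBAABAABBBAAB…ABAABBAABAABBBAABAABBAABAABBBBAABAABBAABAABBBAABAABBAABAAB  (len 513)
[9] BBBBBBBBBBAABAABBAABAABBBAABAABBAABAABBBBAABAABBAABAABBBAA…ABAABBAABAABBBAABAABBAABAABBBBAABAABBAABAABBBAABAABBAABAAB  (len 1025)
[10] BBBBBBBBBBBAABAABBAABAABBBAABAABBAABAABBBBAABAABBAABAABBBA…ABAABBAABAABBBAABAABBAABAABBBBAABAABBAABAABBBAABAABBAABAAB  (len 2049)
[11] BBBBBBBBBBBBAABAABBAABAABBBAABAABBAABAABBBBAABAABBAABAABBB…ABAABBAABAABBBAABAABBAABAABBBBAABAABBAABAABBBAABAABBAABAAB  (len 4097)

2048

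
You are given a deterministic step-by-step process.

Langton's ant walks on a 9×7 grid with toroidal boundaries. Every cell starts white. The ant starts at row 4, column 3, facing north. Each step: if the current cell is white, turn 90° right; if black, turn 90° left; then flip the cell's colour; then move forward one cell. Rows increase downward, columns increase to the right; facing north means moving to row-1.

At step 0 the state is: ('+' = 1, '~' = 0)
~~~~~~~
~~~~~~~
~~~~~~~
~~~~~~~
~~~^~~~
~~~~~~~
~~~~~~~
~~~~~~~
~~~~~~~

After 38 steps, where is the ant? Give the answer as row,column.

7,2

gen 0: ~~~~~~~
~~~~~~~
~~~~~~~
~~~~~~~
~~~^~~~
~~~~~~~
~~~~~~~
~~~~~~~
~~~~~~~
gen 1: ~~~~~~~
~~~~~~~
~~~~~~~
~~~~~~~
~~~+>~~
~~~~~~~
~~~~~~~
~~~~~~~
~~~~~~~
gen 2: ~~~~~~~
~~~~~~~
~~~~~~~
~~~~~~~
~~~++~~
~~~~v~~
~~~~~~~
~~~~~~~
~~~~~~~
gen 3: ~~~~~~~
~~~~~~~
~~~~~~~
~~~~~~~
~~~++~~
~~~<+~~
~~~~~~~
~~~~~~~
~~~~~~~
gen 4: ~~~~~~~
~~~~~~~
~~~~~~~
~~~~~~~
~~~^+~~
~~~++~~
~~~~~~~
~~~~~~~
~~~~~~~
gen 5: ~~~~~~~
~~~~~~~
~~~~~~~
~~~~~~~
~~<~+~~
~~~++~~
~~~~~~~
~~~~~~~
~~~~~~~
gen 6: ~~~~~~~
~~~~~~~
~~~~~~~
~~^~~~~
~~+~+~~
~~~++~~
~~~~~~~
~~~~~~~
~~~~~~~
gen 7: ~~~~~~~
~~~~~~~
~~~~~~~
~~+>~~~
~~+~+~~
~~~++~~
~~~~~~~
~~~~~~~
~~~~~~~
gen 8: ~~~~~~~
~~~~~~~
~~~~~~~
~~++~~~
~~+v+~~
~~~++~~
~~~~~~~
~~~~~~~
~~~~~~~
gen 9: ~~~~~~~
~~~~~~~
~~~~~~~
~~++~~~
~~<++~~
~~~++~~
~~~~~~~
~~~~~~~
~~~~~~~
gen 10: ~~~~~~~
~~~~~~~
~~~~~~~
~~++~~~
~~~++~~
~~v++~~
~~~~~~~
~~~~~~~
~~~~~~~
gen 11: ~~~~~~~
~~~~~~~
~~~~~~~
~~++~~~
~~~++~~
~<+++~~
~~~~~~~
~~~~~~~
~~~~~~~
gen 12: ~~~~~~~
~~~~~~~
~~~~~~~
~~++~~~
~^~++~~
~++++~~
~~~~~~~
~~~~~~~
~~~~~~~
gen 13: ~~~~~~~
~~~~~~~
~~~~~~~
~~++~~~
~+>++~~
~++++~~
~~~~~~~
~~~~~~~
~~~~~~~
gen 14: ~~~~~~~
~~~~~~~
~~~~~~~
~~++~~~
~++++~~
~+v++~~
~~~~~~~
~~~~~~~
~~~~~~~
gen 15: ~~~~~~~
~~~~~~~
~~~~~~~
~~++~~~
~++++~~
~+~>+~~
~~~~~~~
~~~~~~~
~~~~~~~
gen 16: ~~~~~~~
~~~~~~~
~~~~~~~
~~++~~~
~++^+~~
~+~~+~~
~~~~~~~
~~~~~~~
~~~~~~~
gen 17: ~~~~~~~
~~~~~~~
~~~~~~~
~~++~~~
~+<~+~~
~+~~+~~
~~~~~~~
~~~~~~~
~~~~~~~
gen 18: ~~~~~~~
~~~~~~~
~~~~~~~
~~++~~~
~+~~+~~
~+v~+~~
~~~~~~~
~~~~~~~
~~~~~~~
gen 19: ~~~~~~~
~~~~~~~
~~~~~~~
~~++~~~
~+~~+~~
~<+~+~~
~~~~~~~
~~~~~~~
~~~~~~~
gen 20: ~~~~~~~
~~~~~~~
~~~~~~~
~~++~~~
~+~~+~~
~~+~+~~
~v~~~~~
~~~~~~~
~~~~~~~
gen 21: ~~~~~~~
~~~~~~~
~~~~~~~
~~++~~~
~+~~+~~
~~+~+~~
<+~~~~~
~~~~~~~
~~~~~~~
gen 22: ~~~~~~~
~~~~~~~
~~~~~~~
~~++~~~
~+~~+~~
^~+~+~~
++~~~~~
~~~~~~~
~~~~~~~
gen 23: ~~~~~~~
~~~~~~~
~~~~~~~
~~++~~~
~+~~+~~
+>+~+~~
++~~~~~
~~~~~~~
~~~~~~~
gen 24: ~~~~~~~
~~~~~~~
~~~~~~~
~~++~~~
~+~~+~~
+++~+~~
+v~~~~~
~~~~~~~
~~~~~~~
gen 25: ~~~~~~~
~~~~~~~
~~~~~~~
~~++~~~
~+~~+~~
+++~+~~
+~>~~~~
~~~~~~~
~~~~~~~
gen 26: ~~~~~~~
~~~~~~~
~~~~~~~
~~++~~~
~+~~+~~
+++~+~~
+~+~~~~
~~v~~~~
~~~~~~~
gen 27: ~~~~~~~
~~~~~~~
~~~~~~~
~~++~~~
~+~~+~~
+++~+~~
+~+~~~~
~<+~~~~
~~~~~~~
gen 28: ~~~~~~~
~~~~~~~
~~~~~~~
~~++~~~
~+~~+~~
+++~+~~
+^+~~~~
~++~~~~
~~~~~~~
gen 29: ~~~~~~~
~~~~~~~
~~~~~~~
~~++~~~
~+~~+~~
+++~+~~
++>~~~~
~++~~~~
~~~~~~~
gen 30: ~~~~~~~
~~~~~~~
~~~~~~~
~~++~~~
~+~~+~~
++^~+~~
++~~~~~
~++~~~~
~~~~~~~
gen 31: ~~~~~~~
~~~~~~~
~~~~~~~
~~++~~~
~+~~+~~
+<~~+~~
++~~~~~
~++~~~~
~~~~~~~
gen 32: ~~~~~~~
~~~~~~~
~~~~~~~
~~++~~~
~+~~+~~
+~~~+~~
+v~~~~~
~++~~~~
~~~~~~~
gen 33: ~~~~~~~
~~~~~~~
~~~~~~~
~~++~~~
~+~~+~~
+~~~+~~
+~>~~~~
~++~~~~
~~~~~~~
gen 34: ~~~~~~~
~~~~~~~
~~~~~~~
~~++~~~
~+~~+~~
+~~~+~~
+~+~~~~
~+v~~~~
~~~~~~~
gen 35: ~~~~~~~
~~~~~~~
~~~~~~~
~~++~~~
~+~~+~~
+~~~+~~
+~+~~~~
~+~>~~~
~~~~~~~
gen 36: ~~~~~~~
~~~~~~~
~~~~~~~
~~++~~~
~+~~+~~
+~~~+~~
+~+~~~~
~+~+~~~
~~~v~~~
gen 37: ~~~~~~~
~~~~~~~
~~~~~~~
~~++~~~
~+~~+~~
+~~~+~~
+~+~~~~
~+~+~~~
~~<+~~~
gen 38: ~~~~~~~
~~~~~~~
~~~~~~~
~~++~~~
~+~~+~~
+~~~+~~
+~+~~~~
~+^+~~~
~~++~~~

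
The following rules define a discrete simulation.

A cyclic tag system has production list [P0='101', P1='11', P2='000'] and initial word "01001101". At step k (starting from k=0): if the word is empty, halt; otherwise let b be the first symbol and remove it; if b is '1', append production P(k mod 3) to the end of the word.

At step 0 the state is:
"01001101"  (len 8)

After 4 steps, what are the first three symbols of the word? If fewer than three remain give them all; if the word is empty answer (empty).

110

step 0: "01001101"  (len 8)
step 1: "1001101"  (len 7)
step 2: "00110111"  (len 8)
step 3: "0110111"  (len 7)
step 4: "110111"  (len 6)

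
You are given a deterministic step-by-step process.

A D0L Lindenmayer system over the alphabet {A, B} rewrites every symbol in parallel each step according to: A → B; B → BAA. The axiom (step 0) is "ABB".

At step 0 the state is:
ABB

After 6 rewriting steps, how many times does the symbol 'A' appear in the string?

106

t=0: ABB
t=1: BBAABAA
t=2: BAABAABBBAABB
t=3: BAABBBAABBBAABAABAABBBAABAA
t=4: BAABBBAABAABAABBBAABAABAABBBAABBBAABBBAABAABAABBBAABB
t=5: BAABBBAABAABAABBBAABBBAABBBAABAABAABBBAABBBAABBBAABAABAABBBAABAABAABBBAABAABAABBBAABBBAABBBAABAABAABBBAABAA
t=6: BAABBBAABAABAABBBAABBBAABBBAABAABAABBBAABAABAABBBAABAABAAB…AABAABAABBBAABAABAABBBAABAABAABBBAABBBAABBBAABAABAABBBAABB  (len 213)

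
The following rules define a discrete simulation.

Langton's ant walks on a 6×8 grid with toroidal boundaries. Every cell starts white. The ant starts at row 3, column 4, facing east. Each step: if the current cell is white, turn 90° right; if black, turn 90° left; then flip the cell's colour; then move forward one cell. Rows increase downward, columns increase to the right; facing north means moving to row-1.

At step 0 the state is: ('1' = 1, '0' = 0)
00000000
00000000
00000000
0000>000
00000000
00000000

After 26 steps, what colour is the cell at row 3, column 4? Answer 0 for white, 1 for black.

0

k=0  00000000
00000000
00000000
0000>000
00000000
00000000
k=1  00000000
00000000
00000000
00001000
0000v000
00000000
k=2  00000000
00000000
00000000
00001000
000<1000
00000000
k=3  00000000
00000000
00000000
000^1000
00011000
00000000
k=4  00000000
00000000
00000000
0001>000
00011000
00000000
k=5  00000000
00000000
0000^000
00010000
00011000
00000000
k=6  00000000
00000000
00001>00
00010000
00011000
00000000
k=7  00000000
00000000
00001100
00010v00
00011000
00000000
k=8  00000000
00000000
00001100
0001<100
00011000
00000000
k=9  00000000
00000000
0000^100
00011100
00011000
00000000
k=10  00000000
00000000
000<0100
00011100
00011000
00000000
k=11  00000000
000^0000
00010100
00011100
00011000
00000000
k=12  00000000
0001>000
00010100
00011100
00011000
00000000
k=13  00000000
00011000
0001v100
00011100
00011000
00000000
k=14  00000000
00011000
000<1100
00011100
00011000
00000000
k=15  00000000
00011000
00001100
000v1100
00011000
00000000
k=16  00000000
00011000
00001100
0000>100
00011000
00000000
k=17  00000000
00011000
0000^100
00000100
00011000
00000000
k=18  00000000
00011000
000<0100
00000100
00011000
00000000
k=19  00000000
000^1000
00010100
00000100
00011000
00000000
k=20  00000000
00<01000
00010100
00000100
00011000
00000000
k=21  00^00000
00101000
00010100
00000100
00011000
00000000
k=22  001>0000
00101000
00010100
00000100
00011000
00000000
k=23  00110000
001v1000
00010100
00000100
00011000
00000000
k=24  00110000
00<11000
00010100
00000100
00011000
00000000
k=25  00110000
00011000
00v10100
00000100
00011000
00000000
k=26  00110000
00011000
0<110100
00000100
00011000
00000000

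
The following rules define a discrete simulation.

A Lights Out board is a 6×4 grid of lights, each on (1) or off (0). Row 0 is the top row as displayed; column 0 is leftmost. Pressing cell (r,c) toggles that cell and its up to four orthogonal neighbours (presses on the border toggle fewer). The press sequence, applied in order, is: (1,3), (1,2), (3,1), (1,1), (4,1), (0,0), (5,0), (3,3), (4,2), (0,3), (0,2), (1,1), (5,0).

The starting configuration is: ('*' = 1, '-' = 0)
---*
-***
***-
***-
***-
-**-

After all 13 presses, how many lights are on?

[0] ---*
-***
***-
***-
***-
-**-
[1] ----
-*--
****
***-
***-
-**-
[2] --*-
--**
**-*
***-
***-
-**-
[3] --*-
--**
*--*
----
*-*-
-**-
[4] -**-
**-*
**-*
----
*-*-
-**-
[5] -**-
**-*
**-*
-*--
-*--
--*-
[6] *-*-
-*-*
**-*
-*--
-*--
--*-
[7] *-*-
-*-*
**-*
-*--
**--
***-
[8] *-*-
-*-*
**--
-***
**-*
***-
[9] *-*-
-*-*
**--
-*-*
*-*-
**--
[10] *--*
-*--
**--
-*-*
*-*-
**--
[11] ***-
-**-
**--
-*-*
*-*-
**--
[12] *-*-
*---
*---
-*-*
*-*-
**--
[13] *-*-
*---
*---
-*-*
--*-
----

7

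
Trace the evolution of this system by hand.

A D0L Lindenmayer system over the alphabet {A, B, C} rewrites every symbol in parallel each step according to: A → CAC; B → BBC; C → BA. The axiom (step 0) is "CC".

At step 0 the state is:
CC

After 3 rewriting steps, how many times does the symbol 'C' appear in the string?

gen 0: CC
gen 1: BABA
gen 2: BBCCACBBCCAC
gen 3: BBCBBCBABACACBABBCBBCBABACACBA

8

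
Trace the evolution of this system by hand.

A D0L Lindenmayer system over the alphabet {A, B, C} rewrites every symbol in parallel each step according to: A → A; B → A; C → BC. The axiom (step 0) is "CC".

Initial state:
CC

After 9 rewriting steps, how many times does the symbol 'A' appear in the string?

16

t=0: CC
t=1: BCBC
t=2: ABCABC
t=3: AABCAABC
t=4: AAABCAAABC
t=5: AAAABCAAAABC
t=6: AAAAABCAAAAABC
t=7: AAAAAABCAAAAAABC
t=8: AAAAAAABCAAAAAAABC
t=9: AAAAAAAABCAAAAAAAABC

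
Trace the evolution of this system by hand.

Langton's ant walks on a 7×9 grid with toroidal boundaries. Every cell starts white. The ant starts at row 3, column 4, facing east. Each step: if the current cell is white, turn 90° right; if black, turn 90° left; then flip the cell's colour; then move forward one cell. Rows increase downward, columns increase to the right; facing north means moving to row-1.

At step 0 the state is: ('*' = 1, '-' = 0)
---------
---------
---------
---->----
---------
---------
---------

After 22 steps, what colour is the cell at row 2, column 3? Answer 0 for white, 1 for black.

1

t=0: ---------
---------
---------
---->----
---------
---------
---------
t=1: ---------
---------
---------
----*----
----v----
---------
---------
t=2: ---------
---------
---------
----*----
---<*----
---------
---------
t=3: ---------
---------
---------
---^*----
---**----
---------
---------
t=4: ---------
---------
---------
---*>----
---**----
---------
---------
t=5: ---------
---------
----^----
---*-----
---**----
---------
---------
t=6: ---------
---------
----*>---
---*-----
---**----
---------
---------
t=7: ---------
---------
----**---
---*-v---
---**----
---------
---------
t=8: ---------
---------
----**---
---*<*---
---**----
---------
---------
t=9: ---------
---------
----^*---
---***---
---**----
---------
---------
t=10: ---------
---------
---<-*---
---***---
---**----
---------
---------
t=11: ---------
---^-----
---*-*---
---***---
---**----
---------
---------
t=12: ---------
---*>----
---*-*---
---***---
---**----
---------
---------
t=13: ---------
---**----
---*v*---
---***---
---**----
---------
---------
t=14: ---------
---**----
---<**---
---***---
---**----
---------
---------
t=15: ---------
---**----
----**---
---v**---
---**----
---------
---------
t=16: ---------
---**----
----**---
---->*---
---**----
---------
---------
t=17: ---------
---**----
----^*---
-----*---
---**----
---------
---------
t=18: ---------
---**----
---<-*---
-----*---
---**----
---------
---------
t=19: ---------
---^*----
---*-*---
-----*---
---**----
---------
---------
t=20: ---------
--<-*----
---*-*---
-----*---
---**----
---------
---------
t=21: --^------
--*-*----
---*-*---
-----*---
---**----
---------
---------
t=22: --*>-----
--*-*----
---*-*---
-----*---
---**----
---------
---------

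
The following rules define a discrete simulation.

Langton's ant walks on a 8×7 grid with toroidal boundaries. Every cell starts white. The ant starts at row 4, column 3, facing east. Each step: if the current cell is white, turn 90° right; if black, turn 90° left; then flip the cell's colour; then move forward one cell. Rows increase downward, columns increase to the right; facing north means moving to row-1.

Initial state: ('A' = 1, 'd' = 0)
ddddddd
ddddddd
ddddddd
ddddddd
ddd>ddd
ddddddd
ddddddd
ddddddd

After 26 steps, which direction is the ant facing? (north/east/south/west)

west

k=0  ddddddd
ddddddd
ddddddd
ddddddd
ddd>ddd
ddddddd
ddddddd
ddddddd
k=1  ddddddd
ddddddd
ddddddd
ddddddd
dddAddd
dddvddd
ddddddd
ddddddd
k=2  ddddddd
ddddddd
ddddddd
ddddddd
dddAddd
dd<Addd
ddddddd
ddddddd
k=3  ddddddd
ddddddd
ddddddd
ddddddd
dd^Addd
ddAAddd
ddddddd
ddddddd
k=4  ddddddd
ddddddd
ddddddd
ddddddd
ddA>ddd
ddAAddd
ddddddd
ddddddd
k=5  ddddddd
ddddddd
ddddddd
ddd^ddd
ddAdddd
ddAAddd
ddddddd
ddddddd
k=6  ddddddd
ddddddd
ddddddd
dddA>dd
ddAdddd
ddAAddd
ddddddd
ddddddd
k=7  ddddddd
ddddddd
ddddddd
dddAAdd
ddAdvdd
ddAAddd
ddddddd
ddddddd
k=8  ddddddd
ddddddd
ddddddd
dddAAdd
ddA<Add
ddAAddd
ddddddd
ddddddd
k=9  ddddddd
ddddddd
ddddddd
ddd^Add
ddAAAdd
ddAAddd
ddddddd
ddddddd
k=10  ddddddd
ddddddd
ddddddd
dd<dAdd
ddAAAdd
ddAAddd
ddddddd
ddddddd
k=11  ddddddd
ddddddd
dd^dddd
ddAdAdd
ddAAAdd
ddAAddd
ddddddd
ddddddd
k=12  ddddddd
ddddddd
ddA>ddd
ddAdAdd
ddAAAdd
ddAAddd
ddddddd
ddddddd
k=13  ddddddd
ddddddd
ddAAddd
ddAvAdd
ddAAAdd
ddAAddd
ddddddd
ddddddd
k=14  ddddddd
ddddddd
ddAAddd
dd<AAdd
ddAAAdd
ddAAddd
ddddddd
ddddddd
k=15  ddddddd
ddddddd
ddAAddd
dddAAdd
ddvAAdd
ddAAddd
ddddddd
ddddddd
k=16  ddddddd
ddddddd
ddAAddd
dddAAdd
ddd>Add
ddAAddd
ddddddd
ddddddd
k=17  ddddddd
ddddddd
ddAAddd
ddd^Add
ddddAdd
ddAAddd
ddddddd
ddddddd
k=18  ddddddd
ddddddd
ddAAddd
dd<dAdd
ddddAdd
ddAAddd
ddddddd
ddddddd
k=19  ddddddd
ddddddd
dd^Addd
ddAdAdd
ddddAdd
ddAAddd
ddddddd
ddddddd
k=20  ddddddd
ddddddd
d<dAddd
ddAdAdd
ddddAdd
ddAAddd
ddddddd
ddddddd
k=21  ddddddd
d^ddddd
dAdAddd
ddAdAdd
ddddAdd
ddAAddd
ddddddd
ddddddd
k=22  ddddddd
dA>dddd
dAdAddd
ddAdAdd
ddddAdd
ddAAddd
ddddddd
ddddddd
k=23  ddddddd
dAAdddd
dAvAddd
ddAdAdd
ddddAdd
ddAAddd
ddddddd
ddddddd
k=24  ddddddd
dAAdddd
d<AAddd
ddAdAdd
ddddAdd
ddAAddd
ddddddd
ddddddd
k=25  ddddddd
dAAdddd
ddAAddd
dvAdAdd
ddddAdd
ddAAddd
ddddddd
ddddddd
k=26  ddddddd
dAAdddd
ddAAddd
<AAdAdd
ddddAdd
ddAAddd
ddddddd
ddddddd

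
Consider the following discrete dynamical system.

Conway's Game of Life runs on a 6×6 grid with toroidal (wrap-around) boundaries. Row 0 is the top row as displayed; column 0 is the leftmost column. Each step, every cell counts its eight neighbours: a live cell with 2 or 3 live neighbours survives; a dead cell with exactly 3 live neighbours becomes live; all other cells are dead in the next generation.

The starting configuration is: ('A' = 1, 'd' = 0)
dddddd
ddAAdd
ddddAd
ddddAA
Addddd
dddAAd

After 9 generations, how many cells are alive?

3

[0] dddddd
ddAAdd
ddddAd
ddddAA
Addddd
dddAAd
[1] ddAdAd
dddAdd
ddddAA
ddddAA
dddAdd
dddddd
[2] dddAdd
dddAdA
dddAdA
dddAdA
ddddAd
dddAdd
[3] ddAAdd
ddAAdd
AdAAdA
dddAdA
dddAAd
dddAAd
[4] dddddd
dddddd
AAdddA
AddddA
ddAddA
dddddd
[5] dddddd
Addddd
dAdddA
ddddAd
AddddA
dddddd
[6] dddddd
Addddd
AddddA
ddddAd
dddddA
dddddd
[7] dddddd
AddddA
AddddA
AdddAd
dddddd
dddddd
[8] dddddd
AddddA
dAddAd
Addddd
dddddd
dddddd
[9] dddddd
AddddA
dAdddd
dddddd
dddddd
dddddd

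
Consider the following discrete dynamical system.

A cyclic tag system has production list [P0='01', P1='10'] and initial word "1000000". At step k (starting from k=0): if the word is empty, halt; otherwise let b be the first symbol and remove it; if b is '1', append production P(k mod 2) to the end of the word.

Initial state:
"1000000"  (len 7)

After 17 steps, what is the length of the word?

2

step 0: "1000000"  (len 7)
step 1: "00000001"  (len 8)
step 2: "0000001"  (len 7)
step 3: "000001"  (len 6)
step 4: "00001"  (len 5)
step 5: "0001"  (len 4)
step 6: "001"  (len 3)
step 7: "01"  (len 2)
step 8: "1"  (len 1)
step 9: "01"  (len 2)
step 10: "1"  (len 1)
step 11: "01"  (len 2)
step 12: "1"  (len 1)
step 13: "01"  (len 2)
step 14: "1"  (len 1)
step 15: "01"  (len 2)
step 16: "1"  (len 1)
step 17: "01"  (len 2)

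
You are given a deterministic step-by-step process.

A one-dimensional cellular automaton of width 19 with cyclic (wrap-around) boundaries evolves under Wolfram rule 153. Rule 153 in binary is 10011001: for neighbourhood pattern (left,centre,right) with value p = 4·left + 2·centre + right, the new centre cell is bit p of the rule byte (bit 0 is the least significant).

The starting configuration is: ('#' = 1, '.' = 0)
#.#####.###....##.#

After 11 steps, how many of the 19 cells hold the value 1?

13

gen 0: #.#####.###....##.#
gen 1: ..####..##.###.#..#
gen 2: #.###.#.#..##...#..
gen 3: ..##.....#.#.##..#.
gen 4: #.#.####.....#.#..#
gen 5: ....###.####....#.#
gen 6: ###.##..###.###....
gen 7: ##..#.#.##..##.###.
gen 8: #.#.....#.#.#..##..
gen 9: ...####......#.#.#.
gen 10: ##.###.#####......#
gen 11: #..##..####.#####.#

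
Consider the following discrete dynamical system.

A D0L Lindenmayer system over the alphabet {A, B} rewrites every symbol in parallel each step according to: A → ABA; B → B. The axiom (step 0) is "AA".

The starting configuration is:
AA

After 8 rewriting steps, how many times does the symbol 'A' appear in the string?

[0] AA
[1] ABAABA
[2] ABABABAABABABA
[3] ABABABABABABABAABABABABABABABA
[4] ABABABABABABABABABABABABABABABAABABABABABABABABABABABABABABABA
[5] ABABABABABABABABABABABABABABABABABABABABABABABABABABABABAB…BABABABABABABABABABABABABABABABABABABABABABABABABABABABABA  (len 126)
[6] ABABABABABABABABABABABABABABABABABABABABABABABABABABABABAB…BABABABABABABABABABABABABABABABABABABABABABABABABABABABABA  (len 254)
[7] ABABABABABABABABABABABABABABABABABABABABABABABABABABABABAB…BABABABABABABABABABABABABABABABABABABABABABABABABABABABABA  (len 510)
[8] ABABABABABABABABABABABABABABABABABABABABABABABABABABABABAB…BABABABABABABABABABABABABABABABABABABABABABABABABABABABABA  (len 1022)

512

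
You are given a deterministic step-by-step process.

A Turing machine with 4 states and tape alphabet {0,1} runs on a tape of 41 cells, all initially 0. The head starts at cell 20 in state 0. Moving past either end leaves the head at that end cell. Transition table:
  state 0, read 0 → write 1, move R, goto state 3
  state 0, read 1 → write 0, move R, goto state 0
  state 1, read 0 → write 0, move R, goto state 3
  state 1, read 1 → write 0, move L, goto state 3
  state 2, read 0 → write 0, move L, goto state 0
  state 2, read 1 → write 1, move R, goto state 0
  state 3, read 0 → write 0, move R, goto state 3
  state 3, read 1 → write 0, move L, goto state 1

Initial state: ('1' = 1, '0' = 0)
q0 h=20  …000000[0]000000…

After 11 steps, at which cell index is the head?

31

k=0  q0 h=20  …000000[0]000000…
k=1  q3 h=21  …000001[0]000000…
k=2  q3 h=22  …000010[0]000000…
k=3  q3 h=23  …000100[0]000000…
k=4  q3 h=24  …001000[0]000000…
k=5  q3 h=25  …010000[0]000000…
k=6  q3 h=26  …100000[0]000000…
k=7  q3 h=27  …000000[0]000000…
k=8  q3 h=28  …000000[0]000000…
k=9  q3 h=29  …000000[0]000000…
k=10  q3 h=30  …000000[0]000000…
k=11  q3 h=31  …000000[0]000000…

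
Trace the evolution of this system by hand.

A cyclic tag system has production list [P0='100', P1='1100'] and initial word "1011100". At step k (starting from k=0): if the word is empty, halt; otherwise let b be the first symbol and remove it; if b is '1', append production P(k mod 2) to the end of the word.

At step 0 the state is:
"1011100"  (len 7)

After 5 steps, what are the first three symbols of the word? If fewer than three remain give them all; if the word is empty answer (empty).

001

0) "1011100"  (len 7)
1) "011100100"  (len 9)
2) "11100100"  (len 8)
3) "1100100100"  (len 10)
4) "1001001001100"  (len 13)
5) "001001001100100"  (len 15)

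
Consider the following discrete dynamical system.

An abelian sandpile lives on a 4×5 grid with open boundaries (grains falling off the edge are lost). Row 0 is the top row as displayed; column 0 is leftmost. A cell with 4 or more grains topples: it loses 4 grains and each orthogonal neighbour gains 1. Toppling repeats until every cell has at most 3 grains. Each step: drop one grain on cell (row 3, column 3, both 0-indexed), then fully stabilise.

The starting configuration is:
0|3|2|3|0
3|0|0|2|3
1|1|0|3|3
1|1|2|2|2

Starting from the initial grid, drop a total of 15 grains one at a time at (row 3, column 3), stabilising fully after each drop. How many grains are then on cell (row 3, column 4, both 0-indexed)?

gen 0: 0|3|2|3|0
3|0|0|2|3
1|1|0|3|3
1|1|2|2|2
gen 1: 0|3|2|3|0
3|0|0|2|3
1|1|0|3|3
1|1|2|3|2
gen 2: 0|3|3|0|2
3|0|1|1|1
1|1|1|2|2
1|1|3|2|0
gen 3: 0|3|3|0|2
3|0|1|1|1
1|1|1|2|2
1|1|3|3|0
gen 4: 0|3|3|0|2
3|0|1|1|1
1|1|2|3|2
1|2|0|1|1
gen 5: 0|3|3|0|2
3|0|1|1|1
1|1|2|3|2
1|2|0|2|1
gen 6: 0|3|3|0|2
3|0|1|1|1
1|1|2|3|2
1|2|0|3|1
gen 7: 0|3|3|0|2
3|0|1|2|1
1|1|3|0|3
1|2|1|1|2
gen 8: 0|3|3|0|2
3|0|1|2|1
1|1|3|0|3
1|2|1|2|2
gen 9: 0|3|3|0|2
3|0|1|2|1
1|1|3|0|3
1|2|1|3|2
gen 10: 0|3|3|0|2
3|0|1|2|1
1|1|3|1|3
1|2|2|0|3
gen 11: 0|3|3|0|2
3|0|1|2|1
1|1|3|1|3
1|2|2|1|3
gen 12: 0|3|3|0|2
3|0|1|2|1
1|1|3|1|3
1|2|2|2|3
gen 13: 0|3|3|0|2
3|0|1|2|1
1|1|3|1|3
1|2|2|3|3
gen 14: 0|3|3|0|2
3|0|1|2|2
1|1|3|3|0
1|2|3|1|1
gen 15: 0|3|3|0|2
3|0|1|2|2
1|1|3|3|0
1|2|3|2|1

1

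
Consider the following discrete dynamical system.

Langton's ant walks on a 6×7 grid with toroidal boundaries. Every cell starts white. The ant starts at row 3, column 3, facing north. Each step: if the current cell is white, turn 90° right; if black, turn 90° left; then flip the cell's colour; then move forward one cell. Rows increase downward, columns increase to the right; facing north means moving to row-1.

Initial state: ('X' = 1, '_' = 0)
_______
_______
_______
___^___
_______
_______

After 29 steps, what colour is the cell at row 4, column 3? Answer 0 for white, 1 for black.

0

0) _______
_______
_______
___^___
_______
_______
1) _______
_______
_______
___X>__
_______
_______
2) _______
_______
_______
___XX__
____v__
_______
3) _______
_______
_______
___XX__
___<X__
_______
4) _______
_______
_______
___^X__
___XX__
_______
5) _______
_______
_______
__<_X__
___XX__
_______
6) _______
_______
__^____
__X_X__
___XX__
_______
7) _______
_______
__X>___
__X_X__
___XX__
_______
8) _______
_______
__XX___
__XvX__
___XX__
_______
9) _______
_______
__XX___
__<XX__
___XX__
_______
10) _______
_______
__XX___
___XX__
__vXX__
_______
11) _______
_______
__XX___
___XX__
_<XXX__
_______
12) _______
_______
__XX___
_^_XX__
_XXXX__
_______
13) _______
_______
__XX___
_X>XX__
_XXXX__
_______
14) _______
_______
__XX___
_XXXX__
_XvXX__
_______
15) _______
_______
__XX___
_XXXX__
_X_>X__
_______
16) _______
_______
__XX___
_XX^X__
_X__X__
_______
17) _______
_______
__XX___
_X<_X__
_X__X__
_______
18) _______
_______
__XX___
_X__X__
_Xv_X__
_______
19) _______
_______
__XX___
_X__X__
_<X_X__
_______
20) _______
_______
__XX___
_X__X__
__X_X__
_v_____
21) _______
_______
__XX___
_X__X__
__X_X__
<X_____
22) _______
_______
__XX___
_X__X__
^_X_X__
XX_____
23) _______
_______
__XX___
_X__X__
X>X_X__
XX_____
24) _______
_______
__XX___
_X__X__
XXX_X__
Xv_____
25) _______
_______
__XX___
_X__X__
XXX_X__
X_>____
26) __v____
_______
__XX___
_X__X__
XXX_X__
X_X____
27) _<X____
_______
__XX___
_X__X__
XXX_X__
X_X____
28) _XX____
_______
__XX___
_X__X__
XXX_X__
X^X____
29) _XX____
_______
__XX___
_X__X__
XXX_X__
XX>____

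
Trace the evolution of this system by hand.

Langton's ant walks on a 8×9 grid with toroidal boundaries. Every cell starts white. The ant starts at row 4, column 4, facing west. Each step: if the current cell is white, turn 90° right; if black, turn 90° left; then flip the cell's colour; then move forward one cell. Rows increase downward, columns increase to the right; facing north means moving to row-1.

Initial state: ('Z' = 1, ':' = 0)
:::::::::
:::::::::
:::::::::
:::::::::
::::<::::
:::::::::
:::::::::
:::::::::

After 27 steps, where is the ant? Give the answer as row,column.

6,7

gen 0: :::::::::
:::::::::
:::::::::
:::::::::
::::<::::
:::::::::
:::::::::
:::::::::
gen 1: :::::::::
:::::::::
:::::::::
::::^::::
::::Z::::
:::::::::
:::::::::
:::::::::
gen 2: :::::::::
:::::::::
:::::::::
::::Z>:::
::::Z::::
:::::::::
:::::::::
:::::::::
gen 3: :::::::::
:::::::::
:::::::::
::::ZZ:::
::::Zv:::
:::::::::
:::::::::
:::::::::
gen 4: :::::::::
:::::::::
:::::::::
::::ZZ:::
::::<Z:::
:::::::::
:::::::::
:::::::::
gen 5: :::::::::
:::::::::
:::::::::
::::ZZ:::
:::::Z:::
::::v::::
:::::::::
:::::::::
gen 6: :::::::::
:::::::::
:::::::::
::::ZZ:::
:::::Z:::
:::<Z::::
:::::::::
:::::::::
gen 7: :::::::::
:::::::::
:::::::::
::::ZZ:::
:::^:Z:::
:::ZZ::::
:::::::::
:::::::::
gen 8: :::::::::
:::::::::
:::::::::
::::ZZ:::
:::Z>Z:::
:::ZZ::::
:::::::::
:::::::::
gen 9: :::::::::
:::::::::
:::::::::
::::ZZ:::
:::ZZZ:::
:::Zv::::
:::::::::
:::::::::
gen 10: :::::::::
:::::::::
:::::::::
::::ZZ:::
:::ZZZ:::
:::Z:>:::
:::::::::
:::::::::
gen 11: :::::::::
:::::::::
:::::::::
::::ZZ:::
:::ZZZ:::
:::Z:Z:::
:::::v:::
:::::::::
gen 12: :::::::::
:::::::::
:::::::::
::::ZZ:::
:::ZZZ:::
:::Z:Z:::
::::<Z:::
:::::::::
gen 13: :::::::::
:::::::::
:::::::::
::::ZZ:::
:::ZZZ:::
:::Z^Z:::
::::ZZ:::
:::::::::
gen 14: :::::::::
:::::::::
:::::::::
::::ZZ:::
:::ZZZ:::
:::ZZ>:::
::::ZZ:::
:::::::::
gen 15: :::::::::
:::::::::
:::::::::
::::ZZ:::
:::ZZ^:::
:::ZZ::::
::::ZZ:::
:::::::::
gen 16: :::::::::
:::::::::
:::::::::
::::ZZ:::
:::Z<::::
:::ZZ::::
::::ZZ:::
:::::::::
gen 17: :::::::::
:::::::::
:::::::::
::::ZZ:::
:::Z:::::
:::Zv::::
::::ZZ:::
:::::::::
gen 18: :::::::::
:::::::::
:::::::::
::::ZZ:::
:::Z:::::
:::Z:>:::
::::ZZ:::
:::::::::
gen 19: :::::::::
:::::::::
:::::::::
::::ZZ:::
:::Z:::::
:::Z:Z:::
::::Zv:::
:::::::::
gen 20: :::::::::
:::::::::
:::::::::
::::ZZ:::
:::Z:::::
:::Z:Z:::
::::Z:>::
:::::::::
gen 21: :::::::::
:::::::::
:::::::::
::::ZZ:::
:::Z:::::
:::Z:Z:::
::::Z:Z::
::::::v::
gen 22: :::::::::
:::::::::
:::::::::
::::ZZ:::
:::Z:::::
:::Z:Z:::
::::Z:Z::
:::::<Z::
gen 23: :::::::::
:::::::::
:::::::::
::::ZZ:::
:::Z:::::
:::Z:Z:::
::::Z^Z::
:::::ZZ::
gen 24: :::::::::
:::::::::
:::::::::
::::ZZ:::
:::Z:::::
:::Z:Z:::
::::ZZ>::
:::::ZZ::
gen 25: :::::::::
:::::::::
:::::::::
::::ZZ:::
:::Z:::::
:::Z:Z^::
::::ZZ:::
:::::ZZ::
gen 26: :::::::::
:::::::::
:::::::::
::::ZZ:::
:::Z:::::
:::Z:ZZ>:
::::ZZ:::
:::::ZZ::
gen 27: :::::::::
:::::::::
:::::::::
::::ZZ:::
:::Z:::::
:::Z:ZZZ:
::::ZZ:v:
:::::ZZ::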